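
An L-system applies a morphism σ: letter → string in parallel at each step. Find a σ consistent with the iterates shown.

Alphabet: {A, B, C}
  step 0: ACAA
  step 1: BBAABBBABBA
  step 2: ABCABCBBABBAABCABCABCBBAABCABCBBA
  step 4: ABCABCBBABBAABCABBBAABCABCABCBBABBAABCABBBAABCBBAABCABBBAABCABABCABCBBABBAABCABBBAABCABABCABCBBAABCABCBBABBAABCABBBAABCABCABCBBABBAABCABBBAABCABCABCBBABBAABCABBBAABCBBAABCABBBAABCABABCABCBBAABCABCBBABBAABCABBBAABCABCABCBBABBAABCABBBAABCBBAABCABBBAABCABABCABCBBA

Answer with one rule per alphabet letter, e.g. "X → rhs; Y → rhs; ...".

A->BBA, B->ABC, C->AB

  step 1 ⇒ step 2: BBAABBBABBA ⇒ ABC·ABC·BBA·BBA·ABC·ABC·ABC·BBA·ABC·ABC·BBA
    A ↦ BBA
    B ↦ ABC
  step 0 ⇒ step 1: ACAA ⇒ BBA·AB·BBA·BBA
    C ↦ AB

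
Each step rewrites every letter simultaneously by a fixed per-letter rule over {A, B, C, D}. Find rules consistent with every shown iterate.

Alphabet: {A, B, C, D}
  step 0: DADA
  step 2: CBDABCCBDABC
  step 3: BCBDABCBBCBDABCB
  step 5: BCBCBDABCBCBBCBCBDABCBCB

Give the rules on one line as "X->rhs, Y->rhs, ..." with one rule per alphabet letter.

  step 2 ⇒ step 3: CBDABCCBDABC ⇒ B·C·B·DAB·C·B·B·C·B·DAB·C·B
    A ↦ DAB
    B ↦ C
    C ↦ B
    D ↦ B

A->DAB, B->C, C->B, D->B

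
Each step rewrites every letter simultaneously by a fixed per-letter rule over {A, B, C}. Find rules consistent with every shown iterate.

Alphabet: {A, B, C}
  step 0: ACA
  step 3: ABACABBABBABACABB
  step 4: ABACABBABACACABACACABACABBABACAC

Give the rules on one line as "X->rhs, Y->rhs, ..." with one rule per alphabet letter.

A->AB, B->AC, C->B

  step 3 ⇒ step 4: ABACABBABBABACABB ⇒ AB·AC·AB·B·AB·AC·AC·AB·AC·AC·AB·AC·AB·B·AB·AC·AC
    A ↦ AB
    B ↦ AC
    C ↦ B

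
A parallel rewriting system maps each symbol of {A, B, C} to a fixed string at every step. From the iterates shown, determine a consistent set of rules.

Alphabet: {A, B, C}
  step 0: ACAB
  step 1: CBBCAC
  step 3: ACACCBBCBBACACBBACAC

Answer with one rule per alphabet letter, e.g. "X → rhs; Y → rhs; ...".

  step 0 ⇒ step 1: ACAB ⇒ C·BB·C·AC
    A ↦ C
    B ↦ AC
    C ↦ BB

A->C, B->AC, C->BB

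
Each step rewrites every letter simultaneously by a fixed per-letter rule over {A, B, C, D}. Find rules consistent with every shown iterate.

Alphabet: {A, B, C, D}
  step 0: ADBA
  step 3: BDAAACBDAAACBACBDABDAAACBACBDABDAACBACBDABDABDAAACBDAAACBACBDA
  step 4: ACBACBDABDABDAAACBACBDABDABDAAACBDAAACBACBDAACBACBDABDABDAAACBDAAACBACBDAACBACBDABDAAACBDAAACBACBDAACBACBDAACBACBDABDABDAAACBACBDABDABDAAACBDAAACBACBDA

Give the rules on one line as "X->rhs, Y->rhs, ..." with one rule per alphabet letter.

A->BDA, B->AC, C->A, D->BAC

  step 3 ⇒ step 4: BDAAACBDAAACBACBDABDAAACBACBDABDAACBACBDABDABDAAACBDAAACBACBDA ⇒ AC·BAC·BDA·BDA·BDA·A·AC·BAC·BDA·BDA·BDA·A·AC·BDA·A·AC·BAC·BDA·AC·BAC·BDA·BDA·BDA·A·AC·BDA·A·AC·BAC·BDA·AC·BAC·BDA·BDA·A·AC·BDA·A·AC·BAC·BDA·AC·BAC·BDA·AC·BAC·BDA·BDA·BDA·A·AC·BAC·BDA·BDA·BDA·A·AC·BDA·A·AC·BAC·BDA
    A ↦ BDA
    B ↦ AC
    C ↦ A
    D ↦ BAC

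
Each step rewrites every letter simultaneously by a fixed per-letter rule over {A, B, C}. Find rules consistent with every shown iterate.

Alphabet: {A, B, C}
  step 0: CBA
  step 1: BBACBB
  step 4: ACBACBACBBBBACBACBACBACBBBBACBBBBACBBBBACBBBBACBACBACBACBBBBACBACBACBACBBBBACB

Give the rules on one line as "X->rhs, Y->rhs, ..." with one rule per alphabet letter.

A->B, B->ACB, C->BB

  step 0 ⇒ step 1: CBA ⇒ BB·ACB·B
    A ↦ B
    B ↦ ACB
    C ↦ BB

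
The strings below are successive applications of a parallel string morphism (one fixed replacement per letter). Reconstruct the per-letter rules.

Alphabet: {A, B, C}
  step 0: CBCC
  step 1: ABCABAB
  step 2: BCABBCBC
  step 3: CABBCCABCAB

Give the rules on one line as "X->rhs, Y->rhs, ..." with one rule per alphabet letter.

A->B, B->C, C->AB

  step 2 ⇒ step 3: BCABBCBC ⇒ C·AB·B·C·C·AB·C·AB
    A ↦ B
    B ↦ C
    C ↦ AB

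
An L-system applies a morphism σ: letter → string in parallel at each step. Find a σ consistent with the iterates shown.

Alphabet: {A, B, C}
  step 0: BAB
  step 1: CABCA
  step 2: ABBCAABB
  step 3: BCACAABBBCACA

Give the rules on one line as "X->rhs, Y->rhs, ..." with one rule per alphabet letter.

  step 2 ⇒ step 3: ABBCAABB ⇒ B·CA·CA·AB·B·B·CA·CA
    A ↦ B
    B ↦ CA
    C ↦ AB

A->B, B->CA, C->AB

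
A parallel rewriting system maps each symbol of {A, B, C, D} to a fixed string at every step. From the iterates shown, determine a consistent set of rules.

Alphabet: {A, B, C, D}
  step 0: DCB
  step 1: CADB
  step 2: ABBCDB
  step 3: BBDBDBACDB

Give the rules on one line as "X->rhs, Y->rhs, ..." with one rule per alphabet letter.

A->BB, B->DB, C->A, D->C

  step 2 ⇒ step 3: ABBCDB ⇒ BB·DB·DB·A·C·DB
    A ↦ BB
    B ↦ DB
    C ↦ A
    D ↦ C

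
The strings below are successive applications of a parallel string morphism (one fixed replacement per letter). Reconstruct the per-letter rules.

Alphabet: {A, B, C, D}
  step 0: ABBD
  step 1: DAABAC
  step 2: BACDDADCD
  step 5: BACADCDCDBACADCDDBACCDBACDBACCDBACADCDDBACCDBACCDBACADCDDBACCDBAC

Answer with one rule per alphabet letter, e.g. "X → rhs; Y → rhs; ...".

A->D, B->A, C->CD, D->BAC

  step 1 ⇒ step 2: DAABAC ⇒ BAC·D·D·A·D·CD
    A ↦ D
    B ↦ A
    C ↦ CD
    D ↦ BAC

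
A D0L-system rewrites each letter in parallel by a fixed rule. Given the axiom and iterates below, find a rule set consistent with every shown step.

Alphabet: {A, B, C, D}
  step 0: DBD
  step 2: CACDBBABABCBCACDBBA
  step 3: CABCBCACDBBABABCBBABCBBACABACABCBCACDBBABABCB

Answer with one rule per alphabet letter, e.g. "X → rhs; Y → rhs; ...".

  step 2 ⇒ step 3: CACDBBABABCBCACDBBA ⇒ CA·BCB·CA·CDB·BA·BA·BCB·BA·BCB·BA·CA·BA·CA·BCB·CA·CDB·BA·BA·BCB
    A ↦ BCB
    B ↦ BA
    C ↦ CA
    D ↦ CDB

A->BCB, B->BA, C->CA, D->CDB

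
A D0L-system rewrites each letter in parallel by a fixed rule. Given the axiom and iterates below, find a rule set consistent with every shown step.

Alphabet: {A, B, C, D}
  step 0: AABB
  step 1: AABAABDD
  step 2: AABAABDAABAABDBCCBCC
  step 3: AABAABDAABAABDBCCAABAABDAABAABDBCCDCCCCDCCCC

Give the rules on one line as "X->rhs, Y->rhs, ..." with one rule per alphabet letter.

A->AAB, B->D, C->CC, D->BCC

  step 2 ⇒ step 3: AABAABDAABAABDBCCBCC ⇒ AAB·AAB·D·AAB·AAB·D·BCC·AAB·AAB·D·AAB·AAB·D·BCC·D·CC·CC·D·CC·CC
    A ↦ AAB
    B ↦ D
    C ↦ CC
    D ↦ BCC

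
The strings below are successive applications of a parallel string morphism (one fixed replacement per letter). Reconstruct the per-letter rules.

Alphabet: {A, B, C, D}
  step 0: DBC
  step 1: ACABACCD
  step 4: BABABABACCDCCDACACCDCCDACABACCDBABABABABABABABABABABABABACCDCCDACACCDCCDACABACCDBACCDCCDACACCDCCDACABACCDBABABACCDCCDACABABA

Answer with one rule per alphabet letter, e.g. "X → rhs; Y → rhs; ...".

  step 0 ⇒ step 1: DBC ⇒ ACA·BA·CCD
    B ↦ BA
    C ↦ CCD
    D ↦ ACA
    A ↦ BA  (constrained at step 1)

A->BA, B->BA, C->CCD, D->ACA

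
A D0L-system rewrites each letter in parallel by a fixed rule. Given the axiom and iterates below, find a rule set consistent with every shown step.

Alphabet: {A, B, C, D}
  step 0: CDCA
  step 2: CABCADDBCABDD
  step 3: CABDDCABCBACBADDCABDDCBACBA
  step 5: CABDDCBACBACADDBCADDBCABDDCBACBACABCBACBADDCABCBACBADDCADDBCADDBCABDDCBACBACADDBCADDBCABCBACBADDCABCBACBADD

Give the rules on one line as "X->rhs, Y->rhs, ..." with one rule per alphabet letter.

A->B, B->DD, C->CA, D->CBA

  step 2 ⇒ step 3: CABCADDBCABDD ⇒ CA·B·DD·CA·B·CBA·CBA·DD·CA·B·DD·CBA·CBA
    A ↦ B
    B ↦ DD
    C ↦ CA
    D ↦ CBA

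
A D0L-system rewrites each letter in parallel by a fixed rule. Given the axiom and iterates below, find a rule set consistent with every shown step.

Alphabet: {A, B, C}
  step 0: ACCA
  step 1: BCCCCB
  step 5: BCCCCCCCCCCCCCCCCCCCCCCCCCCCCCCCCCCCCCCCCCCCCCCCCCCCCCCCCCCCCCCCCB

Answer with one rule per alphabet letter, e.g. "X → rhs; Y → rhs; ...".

  step 0 ⇒ step 1: ACCA ⇒ B·CC·CC·B
    A ↦ B
    C ↦ CC
    B ↦ A  (constrained at step 1)

A->B, B->A, C->CC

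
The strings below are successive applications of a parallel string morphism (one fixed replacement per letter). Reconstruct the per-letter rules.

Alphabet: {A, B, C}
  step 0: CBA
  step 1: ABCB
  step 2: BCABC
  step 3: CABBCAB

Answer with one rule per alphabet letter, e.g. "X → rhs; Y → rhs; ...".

A->B, B->C, C->AB

  step 2 ⇒ step 3: BCABC ⇒ C·AB·B·C·AB
    A ↦ B
    B ↦ C
    C ↦ AB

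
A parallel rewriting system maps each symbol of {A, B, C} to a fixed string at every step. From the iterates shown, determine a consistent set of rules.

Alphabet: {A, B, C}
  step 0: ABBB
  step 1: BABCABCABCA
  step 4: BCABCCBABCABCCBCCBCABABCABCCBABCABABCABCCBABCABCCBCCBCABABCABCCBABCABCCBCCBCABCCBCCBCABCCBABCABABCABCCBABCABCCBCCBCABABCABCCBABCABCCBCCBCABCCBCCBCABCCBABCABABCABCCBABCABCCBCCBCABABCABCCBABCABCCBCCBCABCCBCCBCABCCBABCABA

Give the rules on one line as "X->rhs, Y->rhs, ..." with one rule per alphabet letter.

  step 0 ⇒ step 1: ABBB ⇒ BA·BCA·BCA·BCA
    A ↦ BA
    B ↦ BCA
    C ↦ BCC  (constrained at step 1)

A->BA, B->BCA, C->BCC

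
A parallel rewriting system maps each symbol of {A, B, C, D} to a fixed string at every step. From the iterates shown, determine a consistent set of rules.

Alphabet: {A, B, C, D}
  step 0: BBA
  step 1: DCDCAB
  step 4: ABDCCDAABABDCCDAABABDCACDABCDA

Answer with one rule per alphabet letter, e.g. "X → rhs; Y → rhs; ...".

  step 0 ⇒ step 1: BBA ⇒ DC·DC·AB
    A ↦ AB
    B ↦ DC
    C ↦ CD  (constrained at step 1)
    D ↦ A  (constrained at step 1)

A->AB, B->DC, C->CD, D->A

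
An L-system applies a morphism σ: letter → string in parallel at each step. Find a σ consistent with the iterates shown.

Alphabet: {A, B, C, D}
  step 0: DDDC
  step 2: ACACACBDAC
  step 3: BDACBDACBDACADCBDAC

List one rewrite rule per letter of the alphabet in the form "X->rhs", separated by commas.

A->BD, B->AD, C->AC, D->C

  step 2 ⇒ step 3: ACACACBDAC ⇒ BD·AC·BD·AC·BD·AC·AD·C·BD·AC
    A ↦ BD
    B ↦ AD
    C ↦ AC
    D ↦ C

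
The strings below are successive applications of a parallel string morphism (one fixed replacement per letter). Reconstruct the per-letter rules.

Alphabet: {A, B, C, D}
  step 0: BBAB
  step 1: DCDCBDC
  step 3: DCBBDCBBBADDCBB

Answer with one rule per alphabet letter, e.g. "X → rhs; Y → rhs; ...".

A->B, B->DC, C->AD, D->B

  step 0 ⇒ step 1: BBAB ⇒ DC·DC·B·DC
    A ↦ B
    B ↦ DC
    C ↦ AD  (constrained at step 1)
    D ↦ B  (constrained at step 1)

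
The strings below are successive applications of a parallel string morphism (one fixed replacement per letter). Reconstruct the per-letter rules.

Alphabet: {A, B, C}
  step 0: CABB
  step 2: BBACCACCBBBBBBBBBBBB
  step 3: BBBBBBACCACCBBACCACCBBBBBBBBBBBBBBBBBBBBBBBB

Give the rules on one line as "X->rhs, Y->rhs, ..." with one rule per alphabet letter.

A->BB, B->BB, C->ACC

  step 2 ⇒ step 3: BBACCACCBBBBBBBBBBBB ⇒ BB·BB·BB·ACC·ACC·BB·ACC·ACC·BB·BB·BB·BB·BB·BB·BB·BB·BB·BB·BB·BB
    A ↦ BB
    B ↦ BB
    C ↦ ACC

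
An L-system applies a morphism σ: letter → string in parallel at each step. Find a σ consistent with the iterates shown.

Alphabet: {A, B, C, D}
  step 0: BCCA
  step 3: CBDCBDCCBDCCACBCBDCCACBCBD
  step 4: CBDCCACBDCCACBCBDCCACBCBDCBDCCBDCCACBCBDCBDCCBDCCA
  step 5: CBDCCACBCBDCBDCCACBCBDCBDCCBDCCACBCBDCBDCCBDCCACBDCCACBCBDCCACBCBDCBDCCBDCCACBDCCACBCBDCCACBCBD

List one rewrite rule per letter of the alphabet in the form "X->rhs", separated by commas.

  step 4 ⇒ step 5: CBDCCACBDCCACBCBDCCACBCBDCBDCCBDCCACBCBDCBDCCBDCCA ⇒ CB·DC·CA·CB·CB·D·CB·DC·CA·CB·CB·D·CB·DC·CB·DC·CA·CB·CB·D·CB·DC·CB·DC·CA·CB·DC·CA·CB·CB·DC·CA·CB·CB·D·CB·DC·CB·DC·CA·CB·DC·CA·CB·CB·DC·CA·CB·CB·D
    A ↦ D
    B ↦ DC
    C ↦ CB
    D ↦ CA

A->D, B->DC, C->CB, D->CA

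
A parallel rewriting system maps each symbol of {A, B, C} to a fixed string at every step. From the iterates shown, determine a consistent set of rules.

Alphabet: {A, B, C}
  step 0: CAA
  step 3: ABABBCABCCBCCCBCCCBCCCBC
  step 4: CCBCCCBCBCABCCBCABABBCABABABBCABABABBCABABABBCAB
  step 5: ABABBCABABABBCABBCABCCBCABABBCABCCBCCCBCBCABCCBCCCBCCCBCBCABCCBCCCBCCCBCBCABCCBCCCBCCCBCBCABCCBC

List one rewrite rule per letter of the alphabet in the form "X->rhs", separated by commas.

A->CC, B->BC, C->AB

  step 4 ⇒ step 5: CCBCCCBCBCABCCBCABABBCABABABBCABABABBCABABABBCAB ⇒ AB·AB·BC·AB·AB·AB·BC·AB·BC·AB·CC·BC·AB·AB·BC·AB·CC·BC·CC·BC·BC·AB·CC·BC·CC·BC·CC·BC·BC·AB·CC·BC·CC·BC·CC·BC·BC·AB·CC·BC·CC·BC·CC·BC·BC·AB·CC·BC
    A ↦ CC
    B ↦ BC
    C ↦ AB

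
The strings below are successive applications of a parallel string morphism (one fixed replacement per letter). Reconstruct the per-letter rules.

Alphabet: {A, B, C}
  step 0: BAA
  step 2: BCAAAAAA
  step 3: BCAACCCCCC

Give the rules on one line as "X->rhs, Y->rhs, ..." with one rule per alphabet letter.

A->C, B->BC, C->AA

  step 2 ⇒ step 3: BCAAAAAA ⇒ BC·AA·C·C·C·C·C·C
    A ↦ C
    B ↦ BC
    C ↦ AA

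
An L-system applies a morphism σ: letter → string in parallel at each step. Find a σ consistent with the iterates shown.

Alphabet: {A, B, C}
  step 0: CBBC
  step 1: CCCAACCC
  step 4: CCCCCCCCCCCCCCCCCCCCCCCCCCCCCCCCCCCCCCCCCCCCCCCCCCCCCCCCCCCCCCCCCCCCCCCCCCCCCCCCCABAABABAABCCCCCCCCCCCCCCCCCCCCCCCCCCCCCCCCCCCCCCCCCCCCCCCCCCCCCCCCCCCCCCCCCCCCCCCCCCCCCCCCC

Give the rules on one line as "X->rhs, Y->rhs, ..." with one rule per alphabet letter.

  step 0 ⇒ step 1: CBBC ⇒ CCC·A·A·CCC
    B ↦ A
    C ↦ CCC
    A ↦ AB  (constrained at step 1)

A->AB, B->A, C->CCC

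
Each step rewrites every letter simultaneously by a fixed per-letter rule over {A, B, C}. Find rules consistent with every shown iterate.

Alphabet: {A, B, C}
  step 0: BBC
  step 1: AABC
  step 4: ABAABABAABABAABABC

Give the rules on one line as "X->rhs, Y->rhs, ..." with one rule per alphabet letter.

  step 0 ⇒ step 1: BBC ⇒ A·A·BC
    B ↦ A
    C ↦ BC
    A ↦ AB  (constrained at step 1)

A->AB, B->A, C->BC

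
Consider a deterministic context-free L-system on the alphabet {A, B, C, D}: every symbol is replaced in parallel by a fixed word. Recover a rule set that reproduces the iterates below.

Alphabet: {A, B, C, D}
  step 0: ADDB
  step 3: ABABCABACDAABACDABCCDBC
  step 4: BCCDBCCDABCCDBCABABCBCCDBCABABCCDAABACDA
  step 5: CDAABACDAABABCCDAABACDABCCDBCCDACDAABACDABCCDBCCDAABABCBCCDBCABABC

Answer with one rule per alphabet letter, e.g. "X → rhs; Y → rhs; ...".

A->BC, B->CD, C->A, D->BA

  step 4 ⇒ step 5: BCCDBCCDABCCDBCABABCBCCDBCABABCCDAABACDA ⇒ CD·A·A·BA·CD·A·A·BA·BC·CD·A·A·BA·CD·A·BC·CD·BC·CD·A·CD·A·A·BA·CD·A·BC·CD·BC·CD·A·A·BA·BC·BC·CD·BC·A·BA·BC
    A ↦ BC
    B ↦ CD
    C ↦ A
    D ↦ BA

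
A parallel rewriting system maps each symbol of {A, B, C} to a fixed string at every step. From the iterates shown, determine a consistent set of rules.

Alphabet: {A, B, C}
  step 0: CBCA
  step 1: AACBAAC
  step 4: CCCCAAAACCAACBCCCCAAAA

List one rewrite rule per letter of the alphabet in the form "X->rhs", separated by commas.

A->C, B->CB, C->AA

  step 0 ⇒ step 1: CBCA ⇒ AA·CB·AA·C
    A ↦ C
    B ↦ CB
    C ↦ AA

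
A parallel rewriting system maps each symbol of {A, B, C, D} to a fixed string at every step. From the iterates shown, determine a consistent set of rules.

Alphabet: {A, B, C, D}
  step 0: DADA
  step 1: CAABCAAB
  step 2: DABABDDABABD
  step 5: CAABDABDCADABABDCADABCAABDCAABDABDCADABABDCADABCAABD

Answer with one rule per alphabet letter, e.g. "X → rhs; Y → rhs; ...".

A->AB, B->D, C->D, D->CA

  step 1 ⇒ step 2: CAABCAAB ⇒ D·AB·AB·D·D·AB·AB·D
    A ↦ AB
    B ↦ D
    C ↦ D
  step 0 ⇒ step 1: DADA ⇒ CA·AB·CA·AB
    D ↦ CA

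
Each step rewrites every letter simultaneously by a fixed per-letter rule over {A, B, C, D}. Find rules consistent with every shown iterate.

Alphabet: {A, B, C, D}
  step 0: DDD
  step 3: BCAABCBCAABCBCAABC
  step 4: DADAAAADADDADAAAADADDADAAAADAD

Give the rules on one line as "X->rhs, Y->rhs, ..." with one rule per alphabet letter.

  step 3 ⇒ step 4: BCAABCBCAABCBCAABC ⇒ DA·D·AA·AA·DA·D·DA·D·AA·AA·DA·D·DA·D·AA·AA·DA·D
    A ↦ AA
    B ↦ DA
    C ↦ D
    D ↦ BC  (constrained at step 0)

A->AA, B->DA, C->D, D->BC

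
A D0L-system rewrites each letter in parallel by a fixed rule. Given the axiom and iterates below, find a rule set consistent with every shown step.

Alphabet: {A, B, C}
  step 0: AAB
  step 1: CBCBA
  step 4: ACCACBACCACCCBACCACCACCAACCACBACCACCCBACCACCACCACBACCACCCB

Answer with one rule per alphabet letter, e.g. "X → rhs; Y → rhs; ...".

A->CB, B->A, C->ACC

  step 0 ⇒ step 1: AAB ⇒ CB·CB·A
    A ↦ CB
    B ↦ A
    C ↦ ACC  (constrained at step 1)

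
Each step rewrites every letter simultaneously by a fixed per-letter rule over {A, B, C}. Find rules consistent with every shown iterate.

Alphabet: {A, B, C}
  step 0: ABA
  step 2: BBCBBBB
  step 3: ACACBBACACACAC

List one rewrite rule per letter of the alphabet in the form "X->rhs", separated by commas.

  step 2 ⇒ step 3: BBCBBBB ⇒ AC·AC·BB·AC·AC·AC·AC
    B ↦ AC
    C ↦ BB
    A ↦ C  (constrained at step 0)

A->C, B->AC, C->BB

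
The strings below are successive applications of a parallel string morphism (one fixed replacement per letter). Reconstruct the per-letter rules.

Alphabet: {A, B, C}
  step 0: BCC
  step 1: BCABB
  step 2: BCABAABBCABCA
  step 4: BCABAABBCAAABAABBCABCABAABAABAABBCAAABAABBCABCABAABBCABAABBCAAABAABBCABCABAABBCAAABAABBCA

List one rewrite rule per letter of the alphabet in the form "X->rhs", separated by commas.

  step 1 ⇒ step 2: BCABB ⇒ BCA·B·AAB·BCA·BCA
    A ↦ AAB
    B ↦ BCA
    C ↦ B

A->AAB, B->BCA, C->B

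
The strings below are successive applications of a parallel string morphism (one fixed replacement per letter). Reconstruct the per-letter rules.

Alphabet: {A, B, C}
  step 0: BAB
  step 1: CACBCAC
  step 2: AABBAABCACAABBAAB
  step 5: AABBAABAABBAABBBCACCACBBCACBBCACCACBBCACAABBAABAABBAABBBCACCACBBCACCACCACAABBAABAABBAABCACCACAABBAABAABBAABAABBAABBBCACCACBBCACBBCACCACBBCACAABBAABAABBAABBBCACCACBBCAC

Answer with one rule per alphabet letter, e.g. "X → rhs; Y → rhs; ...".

A->B, B->CAC, C->AAB

  step 1 ⇒ step 2: CACBCAC ⇒ AAB·B·AAB·CAC·AAB·B·AAB
    A ↦ B
    B ↦ CAC
    C ↦ AAB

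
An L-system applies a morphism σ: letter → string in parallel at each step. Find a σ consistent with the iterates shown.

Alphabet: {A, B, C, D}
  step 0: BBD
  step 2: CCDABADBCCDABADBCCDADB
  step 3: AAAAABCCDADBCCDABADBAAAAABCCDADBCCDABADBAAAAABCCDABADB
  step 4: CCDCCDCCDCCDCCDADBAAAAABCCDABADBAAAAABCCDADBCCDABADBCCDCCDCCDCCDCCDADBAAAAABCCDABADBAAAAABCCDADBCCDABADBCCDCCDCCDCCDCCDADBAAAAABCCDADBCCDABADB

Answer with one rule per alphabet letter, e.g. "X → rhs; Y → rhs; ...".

A->CCD, B->ADB, C->AA, D->AB

  step 3 ⇒ step 4: AAAAABCCDADBCCDABADBAAAAABCCDADBCCDABADBAAAAABCCDABADB ⇒ CCD·CCD·CCD·CCD·CCD·ADB·AA·AA·AB·CCD·AB·ADB·AA·AA·AB·CCD·ADB·CCD·AB·ADB·CCD·CCD·CCD·CCD·CCD·ADB·AA·AA·AB·CCD·AB·ADB·AA·AA·AB·CCD·ADB·CCD·AB·ADB·CCD·CCD·CCD·CCD·CCD·ADB·AA·AA·AB·CCD·ADB·CCD·AB·ADB
    A ↦ CCD
    B ↦ ADB
    C ↦ AA
    D ↦ AB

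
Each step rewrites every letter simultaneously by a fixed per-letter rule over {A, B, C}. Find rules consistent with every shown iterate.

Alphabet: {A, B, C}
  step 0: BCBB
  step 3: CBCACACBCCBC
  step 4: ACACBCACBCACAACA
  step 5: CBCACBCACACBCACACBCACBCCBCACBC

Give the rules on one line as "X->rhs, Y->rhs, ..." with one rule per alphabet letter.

A->CBC, B->C, C->A

  step 4 ⇒ step 5: ACACBCACBCACAACA ⇒ CBC·A·CBC·A·C·A·CBC·A·C·A·CBC·A·CBC·CBC·A·CBC
    A ↦ CBC
    B ↦ C
    C ↦ A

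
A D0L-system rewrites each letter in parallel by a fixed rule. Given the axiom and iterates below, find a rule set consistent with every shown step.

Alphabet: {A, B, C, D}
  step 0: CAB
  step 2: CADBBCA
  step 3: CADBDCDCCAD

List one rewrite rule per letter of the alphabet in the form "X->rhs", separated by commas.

  step 2 ⇒ step 3: CADBBCA ⇒ CA·D·B·DC·DC·CA·D
    A ↦ D
    B ↦ DC
    C ↦ CA
    D ↦ B

A->D, B->DC, C->CA, D->B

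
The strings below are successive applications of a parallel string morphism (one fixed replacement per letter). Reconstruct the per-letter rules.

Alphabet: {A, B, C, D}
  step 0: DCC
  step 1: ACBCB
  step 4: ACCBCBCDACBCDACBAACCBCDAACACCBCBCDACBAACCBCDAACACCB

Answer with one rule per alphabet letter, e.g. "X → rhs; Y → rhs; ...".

A->AC, B->CDA, C->CB, D->A

  step 0 ⇒ step 1: DCC ⇒ A·CB·CB
    C ↦ CB
    D ↦ A
    A ↦ AC  (constrained at step 1)
    B ↦ CDA  (constrained at step 1)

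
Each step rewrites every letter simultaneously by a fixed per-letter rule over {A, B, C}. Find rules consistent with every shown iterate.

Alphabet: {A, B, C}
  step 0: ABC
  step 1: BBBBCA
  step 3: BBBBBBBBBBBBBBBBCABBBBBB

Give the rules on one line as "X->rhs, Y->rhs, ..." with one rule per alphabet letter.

  step 0 ⇒ step 1: ABC ⇒ BB·BB·CA
    A ↦ BB
    B ↦ BB
    C ↦ CA

A->BB, B->BB, C->CA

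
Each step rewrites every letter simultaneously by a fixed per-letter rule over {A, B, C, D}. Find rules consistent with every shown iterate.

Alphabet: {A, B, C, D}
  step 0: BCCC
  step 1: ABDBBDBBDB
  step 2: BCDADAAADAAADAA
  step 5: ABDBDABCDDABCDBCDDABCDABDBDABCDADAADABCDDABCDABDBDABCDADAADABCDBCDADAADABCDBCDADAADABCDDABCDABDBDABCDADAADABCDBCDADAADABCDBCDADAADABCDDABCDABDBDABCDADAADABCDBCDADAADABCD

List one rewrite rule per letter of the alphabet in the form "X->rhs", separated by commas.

  step 1 ⇒ step 2: ABDBBDBBDB ⇒ BCD·A·DA·A·A·DA·A·A·DA·A
    A ↦ BCD
    B ↦ A
    D ↦ DA
  step 0 ⇒ step 1: BCCC ⇒ A·BDB·BDB·BDB
    C ↦ BDB

A->BCD, B->A, C->BDB, D->DA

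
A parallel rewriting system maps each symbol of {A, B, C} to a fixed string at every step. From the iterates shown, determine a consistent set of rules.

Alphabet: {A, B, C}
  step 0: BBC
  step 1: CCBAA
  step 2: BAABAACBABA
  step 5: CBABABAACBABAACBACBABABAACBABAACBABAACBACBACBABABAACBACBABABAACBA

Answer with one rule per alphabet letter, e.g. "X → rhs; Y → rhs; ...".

A->BA, B->C, C->BAA

  step 1 ⇒ step 2: CCBAA ⇒ BAA·BAA·C·BA·BA
    A ↦ BA
    B ↦ C
    C ↦ BAA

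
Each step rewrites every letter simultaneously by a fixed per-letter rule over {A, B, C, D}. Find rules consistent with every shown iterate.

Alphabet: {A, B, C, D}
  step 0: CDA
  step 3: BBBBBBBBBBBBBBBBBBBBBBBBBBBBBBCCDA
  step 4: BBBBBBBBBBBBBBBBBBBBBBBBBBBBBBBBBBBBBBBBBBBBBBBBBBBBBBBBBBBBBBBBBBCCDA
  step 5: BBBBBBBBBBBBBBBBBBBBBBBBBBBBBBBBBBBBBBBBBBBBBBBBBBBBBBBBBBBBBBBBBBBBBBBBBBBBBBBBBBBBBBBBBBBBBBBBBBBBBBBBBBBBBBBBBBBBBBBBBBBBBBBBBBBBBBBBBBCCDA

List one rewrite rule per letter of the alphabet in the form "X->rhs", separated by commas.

  step 4 ⇒ step 5: BBBBBBBBBBBBBBBBBBBBBBBBBBBBBBBBBBBBBBBBBBBBBBBBBBBBBBBBBBBBBBBBBBCCDA ⇒ BB·BB·BB·BB·BB·BB·BB·BB·BB·BB·BB·BB·BB·BB·BB·BB·BB·BB·BB·BB·BB·BB·BB·BB·BB·BB·BB·BB·BB·BB·BB·BB·BB·BB·BB·BB·BB·BB·BB·BB·BB·BB·BB·BB·BB·BB·BB·BB·BB·BB·BB·BB·BB·BB·BB·BB·BB·BB·BB·BB·BB·BB·BB·BB·BB·BB·BBB·BBB·C·CDA
    A ↦ CDA
    B ↦ BB
    C ↦ BBB
    D ↦ C

A->CDA, B->BB, C->BBB, D->C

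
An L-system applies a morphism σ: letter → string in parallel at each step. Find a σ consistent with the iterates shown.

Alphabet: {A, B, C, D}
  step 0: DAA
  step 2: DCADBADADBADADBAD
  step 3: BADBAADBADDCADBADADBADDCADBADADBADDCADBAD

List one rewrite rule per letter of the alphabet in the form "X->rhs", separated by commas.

  step 2 ⇒ step 3: DCADBADADBADADBAD ⇒ BAD·BA·AD·BAD·DC·AD·BAD·AD·BAD·DC·AD·BAD·AD·BAD·DC·AD·BAD
    A ↦ AD
    B ↦ DC
    C ↦ BA
    D ↦ BAD

A->AD, B->DC, C->BA, D->BAD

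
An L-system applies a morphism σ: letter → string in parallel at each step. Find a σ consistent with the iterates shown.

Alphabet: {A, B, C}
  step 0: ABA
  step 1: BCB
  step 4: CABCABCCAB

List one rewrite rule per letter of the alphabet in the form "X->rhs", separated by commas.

A->B, B->C, C->CA

  step 0 ⇒ step 1: ABA ⇒ B·C·B
    A ↦ B
    B ↦ C
    C ↦ CA  (constrained at step 1)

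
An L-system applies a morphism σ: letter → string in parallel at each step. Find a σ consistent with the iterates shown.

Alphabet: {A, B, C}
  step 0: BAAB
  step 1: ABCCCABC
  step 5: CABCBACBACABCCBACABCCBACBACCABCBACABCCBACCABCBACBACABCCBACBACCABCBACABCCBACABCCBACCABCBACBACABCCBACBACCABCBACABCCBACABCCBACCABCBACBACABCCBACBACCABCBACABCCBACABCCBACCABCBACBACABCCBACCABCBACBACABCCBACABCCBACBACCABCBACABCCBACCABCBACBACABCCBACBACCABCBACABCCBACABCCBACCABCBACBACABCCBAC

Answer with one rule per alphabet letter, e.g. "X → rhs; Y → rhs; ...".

A->C, B->ABC, C->BAC

  step 0 ⇒ step 1: BAAB ⇒ ABC·C·C·ABC
    A ↦ C
    B ↦ ABC
    C ↦ BAC  (constrained at step 1)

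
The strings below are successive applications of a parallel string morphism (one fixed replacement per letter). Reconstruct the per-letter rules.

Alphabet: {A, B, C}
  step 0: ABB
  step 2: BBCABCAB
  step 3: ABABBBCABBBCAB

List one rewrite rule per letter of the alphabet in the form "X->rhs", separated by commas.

A->C, B->AB, C->BB

  step 2 ⇒ step 3: BBCABCAB ⇒ AB·AB·BB·C·AB·BB·C·AB
    A ↦ C
    B ↦ AB
    C ↦ BB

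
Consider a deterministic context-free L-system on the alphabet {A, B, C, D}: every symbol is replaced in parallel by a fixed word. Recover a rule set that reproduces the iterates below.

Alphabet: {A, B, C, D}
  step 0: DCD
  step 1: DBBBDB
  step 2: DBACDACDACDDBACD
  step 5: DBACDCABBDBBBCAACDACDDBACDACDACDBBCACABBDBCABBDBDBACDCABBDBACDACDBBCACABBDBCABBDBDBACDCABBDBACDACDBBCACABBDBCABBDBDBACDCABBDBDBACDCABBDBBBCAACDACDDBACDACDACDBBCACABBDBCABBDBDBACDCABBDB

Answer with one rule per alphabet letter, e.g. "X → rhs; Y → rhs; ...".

A->CA, B->ACD, C->BB, D->DB

  step 1 ⇒ step 2: DBBBDB ⇒ DB·ACD·ACD·ACD·DB·ACD
    B ↦ ACD
    D ↦ DB
    A ↦ CA  (constrained at step 2)
  step 0 ⇒ step 1: DCD ⇒ DB·BB·DB
    C ↦ BB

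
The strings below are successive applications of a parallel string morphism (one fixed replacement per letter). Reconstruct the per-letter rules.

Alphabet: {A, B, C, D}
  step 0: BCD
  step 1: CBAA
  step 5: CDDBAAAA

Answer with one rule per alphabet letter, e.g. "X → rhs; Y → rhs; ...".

  step 0 ⇒ step 1: BCD ⇒ C·BA·A
    B ↦ C
    C ↦ BA
    D ↦ A
    A ↦ D  (constrained at step 1)

A->D, B->C, C->BA, D->A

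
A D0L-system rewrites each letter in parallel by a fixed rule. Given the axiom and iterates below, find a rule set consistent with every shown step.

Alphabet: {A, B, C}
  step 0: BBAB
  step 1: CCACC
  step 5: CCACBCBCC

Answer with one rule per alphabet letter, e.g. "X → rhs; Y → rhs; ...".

  step 0 ⇒ step 1: BBAB ⇒ C·C·AC·C
    A ↦ AC
    B ↦ C
    C ↦ B  (constrained at step 1)

A->AC, B->C, C->B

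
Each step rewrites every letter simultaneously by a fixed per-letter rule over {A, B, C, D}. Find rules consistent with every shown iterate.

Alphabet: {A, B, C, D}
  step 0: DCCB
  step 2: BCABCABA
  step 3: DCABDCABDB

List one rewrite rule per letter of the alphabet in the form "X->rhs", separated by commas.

A->B, B->D, C->CA, D->A

  step 2 ⇒ step 3: BCABCABA ⇒ D·CA·B·D·CA·B·D·B
    A ↦ B
    B ↦ D
    C ↦ CA
    D ↦ A  (constrained at step 0)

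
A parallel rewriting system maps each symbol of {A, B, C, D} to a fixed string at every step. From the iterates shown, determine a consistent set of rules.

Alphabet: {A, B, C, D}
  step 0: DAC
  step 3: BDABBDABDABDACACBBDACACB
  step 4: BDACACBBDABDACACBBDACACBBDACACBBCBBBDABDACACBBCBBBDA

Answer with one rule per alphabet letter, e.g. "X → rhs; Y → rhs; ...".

  step 3 ⇒ step 4: BDABBDABDABDACACBBDACACB ⇒ BDA·CA·CB·BDA·BDA·CA·CB·BDA·CA·CB·BDA·CA·CB·B·CB·B·BDA·BDA·CA·CB·B·CB·B·BDA
    A ↦ CB
    B ↦ BDA
    C ↦ B
    D ↦ CA

A->CB, B->BDA, C->B, D->CA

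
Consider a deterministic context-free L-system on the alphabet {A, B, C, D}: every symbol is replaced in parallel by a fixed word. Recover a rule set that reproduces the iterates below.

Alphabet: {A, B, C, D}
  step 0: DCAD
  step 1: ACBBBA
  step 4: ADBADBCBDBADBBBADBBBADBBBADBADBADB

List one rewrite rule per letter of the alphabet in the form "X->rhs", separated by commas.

A->BB, B->DB, C->CB, D->A

  step 0 ⇒ step 1: DCAD ⇒ A·CB·BB·A
    A ↦ BB
    C ↦ CB
    D ↦ A
    B ↦ DB  (constrained at step 1)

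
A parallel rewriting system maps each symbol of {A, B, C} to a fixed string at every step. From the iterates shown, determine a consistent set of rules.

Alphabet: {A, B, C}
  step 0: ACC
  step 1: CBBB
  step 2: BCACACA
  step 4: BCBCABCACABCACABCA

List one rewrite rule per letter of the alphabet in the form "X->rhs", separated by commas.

  step 1 ⇒ step 2: CBBB ⇒ B·CA·CA·CA
    B ↦ CA
    C ↦ B
  step 0 ⇒ step 1: ACC ⇒ CB·B·B
    A ↦ CB

A->CB, B->CA, C->B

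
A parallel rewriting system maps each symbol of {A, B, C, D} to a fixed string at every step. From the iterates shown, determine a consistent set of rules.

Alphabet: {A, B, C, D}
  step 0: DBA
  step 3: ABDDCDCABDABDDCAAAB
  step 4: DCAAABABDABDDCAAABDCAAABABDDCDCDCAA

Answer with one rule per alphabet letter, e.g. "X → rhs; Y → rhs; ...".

  step 3 ⇒ step 4: ABDDCDCABDABDDCAAAB ⇒ DC·AA·AB·AB·D·AB·D·DC·AA·AB·DC·AA·AB·AB·D·DC·DC·DC·AA
    A ↦ DC
    B ↦ AA
    C ↦ D
    D ↦ AB

A->DC, B->AA, C->D, D->AB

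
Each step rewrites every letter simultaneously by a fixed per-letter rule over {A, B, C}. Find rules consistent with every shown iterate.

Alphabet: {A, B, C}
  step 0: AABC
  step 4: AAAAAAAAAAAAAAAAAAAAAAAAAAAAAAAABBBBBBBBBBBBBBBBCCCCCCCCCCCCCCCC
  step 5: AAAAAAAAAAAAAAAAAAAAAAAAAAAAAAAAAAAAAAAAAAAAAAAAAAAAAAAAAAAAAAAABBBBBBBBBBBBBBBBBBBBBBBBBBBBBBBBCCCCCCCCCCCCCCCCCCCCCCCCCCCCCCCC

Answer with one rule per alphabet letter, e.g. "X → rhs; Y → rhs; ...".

A->AA, B->BB, C->CC

  step 4 ⇒ step 5: AAAAAAAAAAAAAAAAAAAAAAAAAAAAAAAABBBBBBBBBBBBBBBBCCCCCCCCCCCCCCCC ⇒ AA·AA·AA·AA·AA·AA·AA·AA·AA·AA·AA·AA·AA·AA·AA·AA·AA·AA·AA·AA·AA·AA·AA·AA·AA·AA·AA·AA·AA·AA·AA·AA·BB·BB·BB·BB·BB·BB·BB·BB·BB·BB·BB·BB·BB·BB·BB·BB·CC·CC·CC·CC·CC·CC·CC·CC·CC·CC·CC·CC·CC·CC·CC·CC
    A ↦ AA
    B ↦ BB
    C ↦ CC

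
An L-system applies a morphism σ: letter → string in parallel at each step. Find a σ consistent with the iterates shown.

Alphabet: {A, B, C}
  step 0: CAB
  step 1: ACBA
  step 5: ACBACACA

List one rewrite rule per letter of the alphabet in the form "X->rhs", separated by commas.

  step 0 ⇒ step 1: CAB ⇒ A·C·BA
    A ↦ C
    B ↦ BA
    C ↦ A

A->C, B->BA, C->A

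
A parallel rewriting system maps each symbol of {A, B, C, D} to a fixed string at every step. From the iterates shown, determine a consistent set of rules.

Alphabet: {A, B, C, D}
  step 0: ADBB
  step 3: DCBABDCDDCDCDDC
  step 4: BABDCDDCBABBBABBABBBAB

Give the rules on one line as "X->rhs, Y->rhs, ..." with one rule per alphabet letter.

  step 3 ⇒ step 4: DCBABDCDDCDCDDC ⇒ B·AB·DC·D·DC·B·AB·B·B·AB·B·AB·B·B·AB
    A ↦ D
    B ↦ DC
    C ↦ AB
    D ↦ B

A->D, B->DC, C->AB, D->B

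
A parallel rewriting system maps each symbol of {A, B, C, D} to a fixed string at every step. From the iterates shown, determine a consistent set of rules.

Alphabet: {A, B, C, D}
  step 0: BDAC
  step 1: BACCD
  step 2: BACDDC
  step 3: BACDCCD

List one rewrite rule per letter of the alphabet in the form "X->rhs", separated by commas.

A->C, B->BA, C->D, D->C

  step 2 ⇒ step 3: BACDDC ⇒ BA·C·D·C·C·D
    A ↦ C
    B ↦ BA
    C ↦ D
    D ↦ C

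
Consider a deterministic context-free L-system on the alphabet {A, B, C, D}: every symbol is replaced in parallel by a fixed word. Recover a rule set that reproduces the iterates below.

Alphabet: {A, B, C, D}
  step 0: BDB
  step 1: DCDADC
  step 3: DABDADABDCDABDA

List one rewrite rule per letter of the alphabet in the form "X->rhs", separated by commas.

A->B, B->DC, C->D, D->DA

  step 0 ⇒ step 1: BDB ⇒ DC·DA·DC
    B ↦ DC
    D ↦ DA
    A ↦ B  (constrained at step 1)
    C ↦ D  (constrained at step 1)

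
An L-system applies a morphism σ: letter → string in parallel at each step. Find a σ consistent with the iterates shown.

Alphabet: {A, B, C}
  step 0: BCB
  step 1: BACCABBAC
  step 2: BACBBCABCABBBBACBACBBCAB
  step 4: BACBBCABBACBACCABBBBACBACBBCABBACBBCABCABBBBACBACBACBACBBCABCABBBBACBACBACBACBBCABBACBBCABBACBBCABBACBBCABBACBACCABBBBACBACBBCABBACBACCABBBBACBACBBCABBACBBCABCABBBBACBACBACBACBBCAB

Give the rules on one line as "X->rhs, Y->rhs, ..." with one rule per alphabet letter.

A->BB, B->BAC, C->CAB

  step 1 ⇒ step 2: BACCABBAC ⇒ BAC·BB·CAB·CAB·BB·BAC·BAC·BB·CAB
    A ↦ BB
    B ↦ BAC
    C ↦ CAB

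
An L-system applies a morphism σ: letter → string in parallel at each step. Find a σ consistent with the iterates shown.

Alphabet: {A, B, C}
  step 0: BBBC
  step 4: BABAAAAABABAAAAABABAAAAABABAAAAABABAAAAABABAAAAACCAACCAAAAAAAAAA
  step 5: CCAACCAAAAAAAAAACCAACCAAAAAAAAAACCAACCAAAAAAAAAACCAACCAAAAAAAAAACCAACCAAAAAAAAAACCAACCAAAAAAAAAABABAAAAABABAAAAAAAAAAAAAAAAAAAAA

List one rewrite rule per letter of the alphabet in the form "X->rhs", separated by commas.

A->AA, B->CC, C->BA

  step 4 ⇒ step 5: BABAAAAABABAAAAABABAAAAABABAAAAABABAAAAABABAAAAACCAACCAAAAAAAAAA ⇒ CC·AA·CC·AA·AA·AA·AA·AA·CC·AA·CC·AA·AA·AA·AA·AA·CC·AA·CC·AA·AA·AA·AA·AA·CC·AA·CC·AA·AA·AA·AA·AA·CC·AA·CC·AA·AA·AA·AA·AA·CC·AA·CC·AA·AA·AA·AA·AA·BA·BA·AA·AA·BA·BA·AA·AA·AA·AA·AA·AA·AA·AA·AA·AA
    A ↦ AA
    B ↦ CC
    C ↦ BA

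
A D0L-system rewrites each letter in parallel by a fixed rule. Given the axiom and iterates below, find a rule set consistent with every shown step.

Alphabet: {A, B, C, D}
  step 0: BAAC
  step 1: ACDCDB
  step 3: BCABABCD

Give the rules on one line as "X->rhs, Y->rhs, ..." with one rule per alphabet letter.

  step 0 ⇒ step 1: BAAC ⇒ A·CD·CD·B
    A ↦ CD
    B ↦ A
    C ↦ B
    D ↦ C  (constrained at step 1)

A->CD, B->A, C->B, D->C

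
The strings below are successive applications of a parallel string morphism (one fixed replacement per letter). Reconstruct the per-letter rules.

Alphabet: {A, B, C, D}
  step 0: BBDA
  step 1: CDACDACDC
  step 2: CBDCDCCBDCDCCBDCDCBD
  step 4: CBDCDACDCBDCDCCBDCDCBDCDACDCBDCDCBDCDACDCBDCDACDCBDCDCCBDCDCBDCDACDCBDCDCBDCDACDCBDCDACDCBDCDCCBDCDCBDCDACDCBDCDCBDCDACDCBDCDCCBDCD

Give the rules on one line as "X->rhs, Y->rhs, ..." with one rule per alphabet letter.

  step 1 ⇒ step 2: CDACDACDC ⇒ CBD·CD·C·CBD·CD·C·CBD·CD·CBD
    A ↦ C
    C ↦ CBD
    D ↦ CD
  step 0 ⇒ step 1: BBDA ⇒ CDA·CDA·CD·C
    B ↦ CDA

A->C, B->CDA, C->CBD, D->CD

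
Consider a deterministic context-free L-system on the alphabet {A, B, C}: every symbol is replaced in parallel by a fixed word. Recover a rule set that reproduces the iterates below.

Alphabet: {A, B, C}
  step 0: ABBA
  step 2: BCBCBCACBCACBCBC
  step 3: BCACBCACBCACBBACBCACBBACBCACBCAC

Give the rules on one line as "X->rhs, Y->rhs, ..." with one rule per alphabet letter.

A->BB, B->BC, C->AC

  step 2 ⇒ step 3: BCBCBCACBCACBCBC ⇒ BC·AC·BC·AC·BC·AC·BB·AC·BC·AC·BB·AC·BC·AC·BC·AC
    A ↦ BB
    B ↦ BC
    C ↦ AC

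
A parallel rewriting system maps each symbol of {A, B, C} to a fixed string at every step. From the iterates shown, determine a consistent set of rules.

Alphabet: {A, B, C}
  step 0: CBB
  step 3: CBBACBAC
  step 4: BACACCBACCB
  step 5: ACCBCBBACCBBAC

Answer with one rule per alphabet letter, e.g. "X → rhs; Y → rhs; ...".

  step 4 ⇒ step 5: BACACCBACCB ⇒ AC·C·B·C·B·B·AC·C·B·B·AC
    A ↦ C
    B ↦ AC
    C ↦ B

A->C, B->AC, C->B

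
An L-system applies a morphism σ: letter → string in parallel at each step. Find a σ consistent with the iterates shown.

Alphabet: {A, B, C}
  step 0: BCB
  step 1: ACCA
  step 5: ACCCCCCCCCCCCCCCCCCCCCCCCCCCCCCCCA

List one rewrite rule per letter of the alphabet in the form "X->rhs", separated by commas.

  step 0 ⇒ step 1: BCB ⇒ A·CC·A
    B ↦ A
    C ↦ CC
    A ↦ B  (constrained at step 1)

A->B, B->A, C->CC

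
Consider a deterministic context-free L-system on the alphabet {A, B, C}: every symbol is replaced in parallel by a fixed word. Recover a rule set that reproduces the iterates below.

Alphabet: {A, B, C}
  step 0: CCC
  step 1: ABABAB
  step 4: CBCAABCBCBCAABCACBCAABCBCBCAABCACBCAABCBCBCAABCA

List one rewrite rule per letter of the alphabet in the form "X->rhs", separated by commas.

A->CB, B->CA, C->AB

  step 0 ⇒ step 1: CCC ⇒ AB·AB·AB
    C ↦ AB
    A ↦ CB  (constrained at step 1)
    B ↦ CA  (constrained at step 1)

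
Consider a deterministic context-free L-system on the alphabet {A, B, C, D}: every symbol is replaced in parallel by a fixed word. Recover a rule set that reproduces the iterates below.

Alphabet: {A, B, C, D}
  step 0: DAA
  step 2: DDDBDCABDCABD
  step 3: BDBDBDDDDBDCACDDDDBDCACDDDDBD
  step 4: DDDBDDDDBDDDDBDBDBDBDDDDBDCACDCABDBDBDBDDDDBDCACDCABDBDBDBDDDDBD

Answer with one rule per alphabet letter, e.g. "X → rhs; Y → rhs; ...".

  step 3 ⇒ step 4: BDBDBDDDDBDCACDDDDBDCACDDDDBD ⇒ DDD·BD·DDD·BD·DDD·BD·BD·BD·BD·DDD·BD·CA·CD·CA·BD·BD·BD·BD·DDD·BD·CA·CD·CA·BD·BD·BD·BD·DDD·BD
    A ↦ CD
    B ↦ DDD
    C ↦ CA
    D ↦ BD

A->CD, B->DDD, C->CA, D->BD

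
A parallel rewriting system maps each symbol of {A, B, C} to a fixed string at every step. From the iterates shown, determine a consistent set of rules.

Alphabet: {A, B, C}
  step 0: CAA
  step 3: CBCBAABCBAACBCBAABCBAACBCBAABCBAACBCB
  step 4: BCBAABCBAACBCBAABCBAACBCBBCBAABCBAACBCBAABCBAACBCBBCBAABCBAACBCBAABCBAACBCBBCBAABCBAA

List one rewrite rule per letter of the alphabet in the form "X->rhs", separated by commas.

  step 3 ⇒ step 4: CBCBAABCBAACBCBAABCBAACBCBAABCBAACBCB ⇒ BCB·AA·BCB·AA·CB·CB·AA·BCB·AA·CB·CB·BCB·AA·BCB·AA·CB·CB·AA·BCB·AA·CB·CB·BCB·AA·BCB·AA·CB·CB·AA·BCB·AA·CB·CB·BCB·AA·BCB·AA
    A ↦ CB
    B ↦ AA
    C ↦ BCB

A->CB, B->AA, C->BCB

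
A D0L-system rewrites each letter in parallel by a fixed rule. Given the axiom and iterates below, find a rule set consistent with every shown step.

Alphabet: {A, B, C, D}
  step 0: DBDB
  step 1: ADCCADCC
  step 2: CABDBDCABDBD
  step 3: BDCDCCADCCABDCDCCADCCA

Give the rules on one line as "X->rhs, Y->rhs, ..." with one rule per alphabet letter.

  step 2 ⇒ step 3: CABDBDCABDBD ⇒ BD·C·DCC·A·DCC·A·BD·C·DCC·A·DCC·A
    A ↦ C
    B ↦ DCC
    C ↦ BD
    D ↦ A

A->C, B->DCC, C->BD, D->A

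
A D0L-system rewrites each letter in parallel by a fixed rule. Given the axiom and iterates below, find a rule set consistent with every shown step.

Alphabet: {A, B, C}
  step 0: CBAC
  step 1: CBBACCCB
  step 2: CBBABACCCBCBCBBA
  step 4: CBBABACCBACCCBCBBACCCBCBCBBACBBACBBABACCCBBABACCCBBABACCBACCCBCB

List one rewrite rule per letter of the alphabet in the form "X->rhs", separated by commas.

  step 1 ⇒ step 2: CBBACCCB ⇒ CB·BA·BA·CC·CB·CB·CB·BA
    A ↦ CC
    B ↦ BA
    C ↦ CB

A->CC, B->BA, C->CB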